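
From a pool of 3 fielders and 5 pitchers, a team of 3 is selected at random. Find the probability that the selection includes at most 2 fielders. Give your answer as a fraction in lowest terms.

Total selections: C(8,3) = 56.
The complement is exactly 3 fielders: C(3,3)·C(5,0) = 1.
Probability = 1 − 1/56 = 55/56.

55/56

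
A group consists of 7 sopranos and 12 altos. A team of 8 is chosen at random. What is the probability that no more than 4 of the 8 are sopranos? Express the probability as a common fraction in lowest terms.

There are C(19,8) = 75582 ways to choose the 8.
Count the complement (more than 4 sopranos): C(7,5)·C(12,3) + C(7,6)·C(12,2) + C(7,7)·C(12,1) = 4620 + 462 + 12 = 5094.
Probability = 1 − 5094/75582 = 70488/75582 = 3916/4199.

3916/4199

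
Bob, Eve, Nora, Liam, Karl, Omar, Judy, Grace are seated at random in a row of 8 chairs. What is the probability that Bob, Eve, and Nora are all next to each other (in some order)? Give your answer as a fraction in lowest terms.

3/28

There are 8! = 40320 arrangements.
Treat the three as one block: 6! placements × 3! orders within the block = 720·6 = 4320.
Probability = 4320/40320 = 3/28.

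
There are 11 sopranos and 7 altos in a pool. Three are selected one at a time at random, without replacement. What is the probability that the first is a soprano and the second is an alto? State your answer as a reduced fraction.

Multiply the conditional probabilities at each draw: 11/18 · 7/17 = 77/306.

77/306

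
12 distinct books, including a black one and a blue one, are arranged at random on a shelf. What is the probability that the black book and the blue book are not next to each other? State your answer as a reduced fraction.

There are 12! = 479001600 arrangements.
Arrangements with the black book and the blue book adjacent: 2·11! = 79833600.
So not adjacent: 479001600 − 79833600 = 399168000, probability 399168000/479001600 = 5/6.

5/6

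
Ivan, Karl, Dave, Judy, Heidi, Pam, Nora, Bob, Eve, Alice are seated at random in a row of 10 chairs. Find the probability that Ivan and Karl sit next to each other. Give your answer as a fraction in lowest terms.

There are 10! = 3628800 arrangements.
Treat Ivan and Karl as a block: 9! arrangements of the blocks × 2 orders within the block = 2·362880 = 725760.
Probability = 725760/3628800 = 1/5.

1/5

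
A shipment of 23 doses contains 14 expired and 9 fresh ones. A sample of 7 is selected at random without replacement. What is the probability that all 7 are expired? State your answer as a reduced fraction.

There are C(23,7) = 245157 possible selections.
Selections with all expired: C(14,7) = 3432.
Probability = 3432/245157 = 104/7429.

104/7429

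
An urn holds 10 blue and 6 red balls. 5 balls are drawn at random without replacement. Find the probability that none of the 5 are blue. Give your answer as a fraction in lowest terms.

There are C(16,5) = 4368 possible selections.
Selections with no blue (all red): C(6,5) = 6.
Probability = 6/4368 = 1/728.

1/728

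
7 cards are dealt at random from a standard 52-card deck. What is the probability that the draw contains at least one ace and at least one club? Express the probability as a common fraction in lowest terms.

53122231/133784560

There are C(52,7) = 133784560 possible draws.
By inclusion-exclusion on the complements, draws missing all aces or all clubs: C(48,7) + C(39,7) − C(36,7) = 73629072 + 15380937 − 8347680 = 80662329.
So draws with at least one of each: 133784560 − 80662329 = 53122231, probability 53122231/133784560.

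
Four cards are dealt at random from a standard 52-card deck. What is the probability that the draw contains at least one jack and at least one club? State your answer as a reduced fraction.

There are C(52,4) = 270725 possible draws.
By inclusion-exclusion on the complements, draws missing all jacks or all clubs: C(48,4) + C(39,4) − C(36,4) = 194580 + 82251 − 58905 = 217926.
So draws with at least one of each: 270725 − 217926 = 52799, probability 52799/270725.

52799/270725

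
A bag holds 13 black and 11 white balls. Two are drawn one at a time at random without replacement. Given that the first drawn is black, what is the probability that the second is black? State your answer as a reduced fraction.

12/23

After removing one black, 23 remain: 12 black and 11 white.
So the probability the next is black is 12/23.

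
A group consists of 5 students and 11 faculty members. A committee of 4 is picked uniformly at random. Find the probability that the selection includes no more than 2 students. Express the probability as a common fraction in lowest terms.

Total selections: C(16,4) = 1820.
Favorable selections (no more than 2 students): C(5,0)·C(11,4) + C(5,1)·C(11,3) + C(5,2)·C(11,2) = 330 + 825 + 550 = 1705.
Probability = 1705/1820 = 341/364.

341/364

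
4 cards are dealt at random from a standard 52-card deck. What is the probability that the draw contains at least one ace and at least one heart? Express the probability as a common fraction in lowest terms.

There are C(52,4) = 270725 possible draws.
By inclusion-exclusion on the complements, draws missing all aces or all hearts: C(48,4) + C(39,4) − C(36,4) = 194580 + 82251 − 58905 = 217926.
So draws with at least one of each: 270725 − 217926 = 52799, probability 52799/270725.

52799/270725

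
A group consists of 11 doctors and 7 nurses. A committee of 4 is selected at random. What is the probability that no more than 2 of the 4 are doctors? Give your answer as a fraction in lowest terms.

Total selections: C(18,4) = 3060.
Count the complement (more than 2 doctors): C(11,3)·C(7,1) + C(11,4)·C(7,0) = 1155 + 330 = 1485.
Probability = 1 − 1485/3060 = 1575/3060 = 35/68.

35/68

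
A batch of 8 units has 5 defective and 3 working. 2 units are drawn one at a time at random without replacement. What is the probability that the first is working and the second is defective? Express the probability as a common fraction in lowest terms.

Multiply the conditional probabilities at each draw: 3/8 · 5/7 = 15/56.

15/56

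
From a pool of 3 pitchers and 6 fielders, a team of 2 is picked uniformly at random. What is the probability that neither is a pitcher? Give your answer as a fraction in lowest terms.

There are C(9,2) = 36 possible selections.
Selections with no pitchers (all fielders): C(6,2) = 15.
Probability = 15/36 = 5/12.

5/12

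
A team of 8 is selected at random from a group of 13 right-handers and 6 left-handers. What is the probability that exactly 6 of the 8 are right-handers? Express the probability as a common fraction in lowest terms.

110/323

There are C(19,8) = 75582 ways to choose 8 from 19.
Selections with exactly 6 right-handers: choose 6 of the 13 right-handers and 2 of the 6 left-handers, C(13,6)·C(6,2) = 1716·15 = 25740.
Probability = 25740/75582 = 110/323.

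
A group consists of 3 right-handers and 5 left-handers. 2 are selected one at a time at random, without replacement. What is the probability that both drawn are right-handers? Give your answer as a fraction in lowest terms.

3/28

Multiply the conditional probabilities at each draw: 3/8 · 2/7 = 6/56 = 3/28.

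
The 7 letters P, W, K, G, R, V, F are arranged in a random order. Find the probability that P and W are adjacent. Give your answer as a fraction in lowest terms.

2/7

There are 7! = 5040 arrangements.
Treat P and W as a block: 6! arrangements of the blocks × 2 orders within the block = 2·720 = 1440.
Probability = 1440/5040 = 2/7.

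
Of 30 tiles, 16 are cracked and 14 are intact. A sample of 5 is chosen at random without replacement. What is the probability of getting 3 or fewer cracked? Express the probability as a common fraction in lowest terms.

Total selections: C(30,5) = 142506.
Count the complement (more than 3 cracked): C(16,4)·C(14,1) + C(16,5)·C(14,0) = 25480 + 4368 = 29848.
Probability = 1 − 29848/142506 = 112658/142506 = 619/783.

619/783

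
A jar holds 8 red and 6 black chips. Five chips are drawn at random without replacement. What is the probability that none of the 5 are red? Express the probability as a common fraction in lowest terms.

There are C(14,5) = 2002 possible selections.
Selections with no red (all black): C(6,5) = 6.
Probability = 6/2002 = 3/1001.

3/1001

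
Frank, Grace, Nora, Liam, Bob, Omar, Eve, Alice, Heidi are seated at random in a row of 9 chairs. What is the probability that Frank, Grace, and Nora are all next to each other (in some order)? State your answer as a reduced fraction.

1/12

There are 9! = 362880 arrangements.
Treat the three as one block: 7! placements × 3! orders within the block = 5040·6 = 30240.
Probability = 30240/362880 = 1/12.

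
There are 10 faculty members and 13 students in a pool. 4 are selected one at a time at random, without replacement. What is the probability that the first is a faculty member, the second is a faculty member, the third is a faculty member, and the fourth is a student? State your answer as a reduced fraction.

Multiply the conditional probabilities at each draw: 10/23 · 9/22 · 8/21 · 13/20 = 9360/212520 = 78/1771.

78/1771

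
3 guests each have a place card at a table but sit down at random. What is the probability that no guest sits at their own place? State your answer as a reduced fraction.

1/3

There are 3! = 6 seatings.
By inclusion-exclusion, seatings with no fixed points: C(3,0)·3! − C(3,1)·2! + C(3,2)·1! − C(3,3)·0! = 2.
Probability = 2/6 = 1/3.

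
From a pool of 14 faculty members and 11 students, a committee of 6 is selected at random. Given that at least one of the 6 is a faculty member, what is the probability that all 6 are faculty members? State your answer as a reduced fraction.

Work in counts. Selections with at least one faculty member: C(25,6) − C(11,6) = 177100 − 462 = 176638.
Of those, selections where all 6 are faculty members: C(14,6) = 3003.
Conditional probability = 3003/176638 = 39/2294.

39/2294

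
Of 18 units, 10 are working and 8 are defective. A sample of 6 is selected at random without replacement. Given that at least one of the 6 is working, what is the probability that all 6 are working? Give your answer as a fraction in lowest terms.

Work in counts. Selections with at least one working: C(18,6) − C(8,6) = 18564 − 28 = 18536.
Of those, selections where all 6 are working: C(10,6) = 210.
Conditional probability = 210/18536 = 15/1324.

15/1324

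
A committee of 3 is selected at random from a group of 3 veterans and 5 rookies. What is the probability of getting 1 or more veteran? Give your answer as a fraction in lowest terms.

23/28

Total selections: C(8,3) = 56.
Favorable selections (1 or more veteran): C(3,1)·C(5,2) + C(3,2)·C(5,1) + C(3,3)·C(5,0) = 30 + 15 + 1 = 46.
Probability = 46/56 = 23/28.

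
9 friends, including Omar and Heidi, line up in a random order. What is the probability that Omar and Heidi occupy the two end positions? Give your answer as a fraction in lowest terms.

1/36

There are 9! = 362880 arrangements.
Place Omar and Heidi at the ends in 2 ways, arrange the remaining 7 in 7! = 5040 ways: 2·5040 = 10080.
Probability = 10080/362880 = 1/36.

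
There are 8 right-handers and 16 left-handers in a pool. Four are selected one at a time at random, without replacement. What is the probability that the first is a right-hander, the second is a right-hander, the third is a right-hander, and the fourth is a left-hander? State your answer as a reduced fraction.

16/759

Multiply the conditional probabilities at each draw: 8/24 · 7/23 · 6/22 · 16/21 = 5376/255024 = 16/759.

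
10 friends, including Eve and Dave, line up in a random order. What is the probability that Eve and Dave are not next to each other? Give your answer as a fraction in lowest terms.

4/5

There are 10! = 3628800 arrangements.
Arrangements with Eve and Dave adjacent: 2·9! = 725760.
So not adjacent: 3628800 − 725760 = 2903040, probability 2903040/3628800 = 4/5.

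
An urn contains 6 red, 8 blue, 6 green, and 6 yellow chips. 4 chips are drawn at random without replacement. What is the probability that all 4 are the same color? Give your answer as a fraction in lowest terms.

There are C(26,4) = 14950 ways to draw 4 chips.
All same color: C(6,4) + C(8,4) + C(6,4) + C(6,4) = 15 + 70 + 15 + 15 = 115.
Probability = 115/14950 = 1/130.

1/130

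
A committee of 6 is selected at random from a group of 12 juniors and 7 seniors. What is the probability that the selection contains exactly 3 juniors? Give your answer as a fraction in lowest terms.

275/969

The sample space is all 6-subsets of the 19: C(19,6) = 27132.
Selections with exactly 3 juniors: choose 3 of the 12 juniors and 3 of the 7 seniors, C(12,3)·C(7,3) = 220·35 = 7700.
Probability = 7700/27132 = 275/969.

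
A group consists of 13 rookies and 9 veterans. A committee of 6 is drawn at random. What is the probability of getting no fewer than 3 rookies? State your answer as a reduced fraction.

273/323

There are C(22,6) = 74613 ways to choose the 6.
Count the complement (fewer than 3 rookies): C(13,0)·C(9,6) + C(13,1)·C(9,5) + C(13,2)·C(9,4) = 84 + 1638 + 9828 = 11550.
Probability = 1 − 11550/74613 = 63063/74613 = 273/323.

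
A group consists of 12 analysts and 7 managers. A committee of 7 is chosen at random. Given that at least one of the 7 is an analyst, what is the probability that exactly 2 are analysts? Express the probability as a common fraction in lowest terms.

Work in counts. Selections with at least one analyst: C(19,7) − C(7,7) = 50388 − 1 = 50387.
Of those, selections where exactly 2 are analysts: C(12,2)·C(7,5) = 66·21 = 1386.
Conditional probability = 1386/50387.

1386/50387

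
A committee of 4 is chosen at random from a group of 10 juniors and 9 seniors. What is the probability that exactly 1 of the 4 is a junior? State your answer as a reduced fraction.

70/323

There are C(19,4) = 3876 ways to choose 4 from 19.
Selections with exactly 1 junior: choose 1 of the 10 juniors and 3 of the 9 seniors, C(10,1)·C(9,3) = 10·84 = 840.
Probability = 840/3876 = 70/323.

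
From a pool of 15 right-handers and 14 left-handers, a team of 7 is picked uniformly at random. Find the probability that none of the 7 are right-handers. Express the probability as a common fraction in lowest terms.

22/10005

There are C(29,7) = 1560780 possible selections.
Selections with no right-handers (all left-handers): C(14,7) = 3432.
Probability = 3432/1560780 = 22/10005.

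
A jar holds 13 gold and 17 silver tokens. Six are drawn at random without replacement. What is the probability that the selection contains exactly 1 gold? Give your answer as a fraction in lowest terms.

The sample space is all 6-subsets of the 30: C(30,6) = 593775.
Selections with exactly 1 gold: choose 1 of the 13 gold and 5 of the 17 silver, C(13,1)·C(17,5) = 13·6188 = 80444.
Probability = 80444/593775 = 884/6525.

884/6525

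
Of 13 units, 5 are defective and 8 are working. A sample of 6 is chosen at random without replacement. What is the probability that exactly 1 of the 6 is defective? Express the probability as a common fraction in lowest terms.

70/429

There are C(13,6) = 1716 ways to choose 6 from 13.
Selections with exactly 1 defective: choose 1 of the 5 defective and 5 of the 8 working, C(5,1)·C(8,5) = 5·56 = 280.
Probability = 280/1716 = 70/429.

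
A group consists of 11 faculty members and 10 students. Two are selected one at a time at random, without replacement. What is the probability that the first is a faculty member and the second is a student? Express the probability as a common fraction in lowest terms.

11/42

Multiply the conditional probabilities at each draw: 11/21 · 10/20 = 110/420 = 11/42.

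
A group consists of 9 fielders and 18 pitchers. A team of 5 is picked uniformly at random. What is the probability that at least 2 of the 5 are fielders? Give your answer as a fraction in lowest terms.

2479/4485

Total selections: C(27,5) = 80730.
Count the complement (fewer than 2 fielders): C(9,0)·C(18,5) + C(9,1)·C(18,4) = 8568 + 27540 = 36108.
Probability = 1 − 36108/80730 = 44622/80730 = 2479/4485.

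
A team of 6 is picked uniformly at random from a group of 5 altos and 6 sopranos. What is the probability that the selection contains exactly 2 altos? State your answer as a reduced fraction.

25/77

The sample space is all 6-subsets of the 11: C(11,6) = 462.
Selections with exactly 2 altos: choose 2 of the 5 altos and 4 of the 6 sopranos, C(5,2)·C(6,4) = 10·15 = 150.
Probability = 150/462 = 25/77.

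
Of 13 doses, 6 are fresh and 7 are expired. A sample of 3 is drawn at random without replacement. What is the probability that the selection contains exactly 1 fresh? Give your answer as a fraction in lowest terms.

There are C(13,3) = 286 ways to choose 3 from 13.
Selections with exactly 1 fresh: choose 1 of the 6 fresh and 2 of the 7 expired, C(6,1)·C(7,2) = 6·21 = 126.
Probability = 126/286 = 63/143.

63/143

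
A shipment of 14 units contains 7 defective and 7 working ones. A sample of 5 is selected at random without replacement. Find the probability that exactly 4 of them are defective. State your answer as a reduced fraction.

The sample space is all 5-subsets of the 14: C(14,5) = 2002.
Selections with exactly 4 defective: choose 4 of the 7 defective and 1 of the 7 working, C(7,4)·C(7,1) = 35·7 = 245.
Probability = 245/2002 = 35/286.

35/286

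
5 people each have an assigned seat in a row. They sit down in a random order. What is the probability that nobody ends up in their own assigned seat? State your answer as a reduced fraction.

11/30

There are 5! = 120 seatings.
By inclusion-exclusion, seatings with no fixed points: C(5,0)·5! − C(5,1)·4! + C(5,2)·3! − C(5,3)·2! + C(5,4)·1! − C(5,5)·0! = 44.
Probability = 44/120 = 11/30.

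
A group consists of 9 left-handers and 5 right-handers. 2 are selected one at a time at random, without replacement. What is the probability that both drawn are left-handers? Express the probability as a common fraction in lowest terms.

36/91

Multiply the conditional probabilities at each draw: 9/14 · 8/13 = 72/182 = 36/91.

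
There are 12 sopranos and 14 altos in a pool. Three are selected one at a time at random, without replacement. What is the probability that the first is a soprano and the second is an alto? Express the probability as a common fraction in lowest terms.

84/325

Multiply the conditional probabilities at each draw: 12/26 · 14/25 = 168/650 = 84/325.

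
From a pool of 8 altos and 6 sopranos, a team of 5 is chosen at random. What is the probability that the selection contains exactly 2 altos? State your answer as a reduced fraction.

40/143

Total number of selections: C(14,5) = 2002.
Selections with exactly 2 altos: choose 2 of the 8 altos and 3 of the 6 sopranos, C(8,2)·C(6,3) = 28·20 = 560.
Probability = 560/2002 = 40/143.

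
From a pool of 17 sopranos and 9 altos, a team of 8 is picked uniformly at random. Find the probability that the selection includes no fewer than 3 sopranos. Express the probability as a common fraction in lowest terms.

28186/28405

There are C(26,8) = 1562275 ways to choose the 8.
Count the complement (fewer than 3 sopranos): C(17,0)·C(9,8) + C(17,1)·C(9,7) + C(17,2)·C(9,6) = 9 + 612 + 11424 = 12045.
Probability = 1 − 12045/1562275 = 1550230/1562275 = 28186/28405.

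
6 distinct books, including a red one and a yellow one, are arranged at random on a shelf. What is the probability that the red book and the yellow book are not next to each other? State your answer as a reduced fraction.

2/3

There are 6! = 720 arrangements.
Arrangements with the red book and the yellow book adjacent: 2·5! = 240.
So not adjacent: 720 − 240 = 480, probability 480/720 = 2/3.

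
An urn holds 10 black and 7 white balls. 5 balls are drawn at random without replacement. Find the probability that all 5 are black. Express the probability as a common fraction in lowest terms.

There are C(17,5) = 6188 possible selections.
Selections with all black: C(10,5) = 252.
Probability = 252/6188 = 9/221.

9/221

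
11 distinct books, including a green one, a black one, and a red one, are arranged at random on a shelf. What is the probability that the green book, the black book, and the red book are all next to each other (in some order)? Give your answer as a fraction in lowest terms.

There are 11! = 39916800 arrangements.
Treat the three as one block: 9! placements × 3! orders within the block = 362880·6 = 2177280.
Probability = 2177280/39916800 = 3/55.

3/55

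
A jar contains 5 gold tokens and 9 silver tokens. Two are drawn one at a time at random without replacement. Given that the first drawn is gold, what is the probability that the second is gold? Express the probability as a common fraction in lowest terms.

After removing one gold, 13 remain: 4 gold and 9 silver.
So the probability the next is gold is 4/13.

4/13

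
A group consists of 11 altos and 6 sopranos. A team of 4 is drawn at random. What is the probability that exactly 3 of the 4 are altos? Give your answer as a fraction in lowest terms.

99/238

Total number of selections: C(17,4) = 2380.
Selections with exactly 3 altos: choose 3 of the 11 altos and 1 of the 6 sopranos, C(11,3)·C(6,1) = 165·6 = 990.
Probability = 990/2380 = 99/238.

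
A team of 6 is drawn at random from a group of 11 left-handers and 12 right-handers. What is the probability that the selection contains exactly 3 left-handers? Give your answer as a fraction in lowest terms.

Total number of selections: C(23,6) = 100947.
Selections with exactly 3 left-handers: choose 3 of the 11 left-handers and 3 of the 12 right-handers, C(11,3)·C(12,3) = 165·220 = 36300.
Probability = 36300/100947 = 1100/3059.

1100/3059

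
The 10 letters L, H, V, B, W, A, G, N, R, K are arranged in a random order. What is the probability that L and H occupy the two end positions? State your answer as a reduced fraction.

There are 10! = 3628800 arrangements.
Place L and H at the ends in 2 ways, arrange the remaining 8 in 8! = 40320 ways: 2·40320 = 80640.
Probability = 80640/3628800 = 1/45.

1/45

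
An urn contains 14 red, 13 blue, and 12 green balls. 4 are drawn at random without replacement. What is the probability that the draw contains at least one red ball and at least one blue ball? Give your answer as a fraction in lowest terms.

There are C(39,4) = 82251 possible draws.
By inclusion-exclusion on the complements, draws missing all red or all blue: C(25,4) + C(26,4) − C(12,4) = 12650 + 14950 − 495 = 27105.
So draws with at least one of each: 82251 − 27105 = 55146, probability 55146/82251 = 1414/2109.

1414/2109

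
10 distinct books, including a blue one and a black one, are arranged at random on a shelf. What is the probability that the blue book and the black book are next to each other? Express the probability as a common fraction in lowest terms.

There are 10! = 3628800 arrangements.
Treat the blue book and the black book as a block: 9! arrangements of the blocks × 2 orders within the block = 2·362880 = 725760.
Probability = 725760/3628800 = 1/5.

1/5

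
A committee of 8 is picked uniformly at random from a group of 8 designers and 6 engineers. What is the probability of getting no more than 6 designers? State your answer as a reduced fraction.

Total selections: C(14,8) = 3003.
Favorable selections (no more than 6 designers): C(8,2)·C(6,6) + C(8,3)·C(6,5) + C(8,4)·C(6,4) + C(8,5)·C(6,3) + C(8,6)·C(6,2) = 28 + 336 + 1050 + 1120 + 420 = 2954.
Probability = 2954/3003 = 422/429.

422/429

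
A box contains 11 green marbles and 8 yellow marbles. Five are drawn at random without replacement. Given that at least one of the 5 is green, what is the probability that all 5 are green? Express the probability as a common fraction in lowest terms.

21/526

Work in counts. Selections with at least one green: C(19,5) − C(8,5) = 11628 − 56 = 11572.
Of those, selections where all 5 are green: C(11,5) = 462.
Conditional probability = 462/11572 = 21/526.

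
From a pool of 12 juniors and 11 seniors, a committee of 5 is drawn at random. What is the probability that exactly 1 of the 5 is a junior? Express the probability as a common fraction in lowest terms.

The sample space is all 5-subsets of the 23: C(23,5) = 33649.
Selections with exactly 1 junior: choose 1 of the 12 juniors and 4 of the 11 seniors, C(12,1)·C(11,4) = 12·330 = 3960.
Probability = 3960/33649 = 360/3059.

360/3059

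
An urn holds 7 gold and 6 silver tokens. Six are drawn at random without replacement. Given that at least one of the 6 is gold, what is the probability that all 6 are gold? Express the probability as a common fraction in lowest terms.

1/245

Work in counts. Selections with at least one gold: C(13,6) − C(6,6) = 1716 − 1 = 1715.
Of those, selections where all 6 are gold: C(7,6) = 7.
Conditional probability = 7/1715 = 1/245.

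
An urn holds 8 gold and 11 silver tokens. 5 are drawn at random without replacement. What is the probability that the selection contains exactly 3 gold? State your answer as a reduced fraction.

Total number of selections: C(19,5) = 11628.
Selections with exactly 3 gold: choose 3 of the 8 gold and 2 of the 11 silver, C(8,3)·C(11,2) = 56·55 = 3080.
Probability = 3080/11628 = 770/2907.

770/2907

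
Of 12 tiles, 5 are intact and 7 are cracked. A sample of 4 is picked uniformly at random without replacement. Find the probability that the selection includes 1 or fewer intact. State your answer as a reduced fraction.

14/33

There are C(12,4) = 495 ways to choose the 4.
Favorable selections (1 or fewer intact): C(5,0)·C(7,4) + C(5,1)·C(7,3) = 35 + 175 = 210.
Probability = 210/495 = 14/33.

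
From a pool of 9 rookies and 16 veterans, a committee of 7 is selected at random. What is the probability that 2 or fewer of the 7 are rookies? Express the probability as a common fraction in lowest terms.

12038/24035

There are C(25,7) = 480700 ways to choose the 7.
Favorable selections (2 or fewer rookies): C(9,0)·C(16,7) + C(9,1)·C(16,6) + C(9,2)·C(16,5) = 11440 + 72072 + 157248 = 240760.
Probability = 240760/480700 = 12038/24035.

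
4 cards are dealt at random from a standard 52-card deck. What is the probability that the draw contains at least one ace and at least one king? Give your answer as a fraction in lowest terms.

1332/20825

There are C(52,4) = 270725 possible draws.
By inclusion-exclusion on the complements, draws missing all aces or all kings: C(48,4) + C(48,4) − C(44,4) = 194580 + 194580 − 135751 = 253409.
So draws with at least one of each: 270725 − 253409 = 17316, probability 17316/270725 = 1332/20825.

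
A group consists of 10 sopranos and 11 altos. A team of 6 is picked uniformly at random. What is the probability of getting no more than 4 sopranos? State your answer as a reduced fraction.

1221/1292

Total selections: C(21,6) = 54264.
Count the complement (more than 4 sopranos): C(10,5)·C(11,1) + C(10,6)·C(11,0) = 2772 + 210 = 2982.
Probability = 1 − 2982/54264 = 51282/54264 = 1221/1292.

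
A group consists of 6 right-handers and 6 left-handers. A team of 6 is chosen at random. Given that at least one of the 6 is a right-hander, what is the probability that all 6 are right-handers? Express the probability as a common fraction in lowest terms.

1/923

Work in counts. Selections with at least one right-hander: C(12,6) − C(6,6) = 924 − 1 = 923.
Of those, selections where all 6 are right-handers: C(6,6) = 1.
Conditional probability = 1/923.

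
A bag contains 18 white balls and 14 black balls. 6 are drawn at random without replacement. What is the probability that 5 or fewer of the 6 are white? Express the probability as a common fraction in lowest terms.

Total selections: C(32,6) = 906192.
Favorable selections (5 or fewer white): C(18,0)·C(14,6) + C(18,1)·C(14,5) + C(18,2)·C(14,4) + C(18,3)·C(14,3) + C(18,4)·C(14,2) + C(18,5)·C(14,1) = 3003 + 36036 + 153153 + 297024 + 278460 + 119952 = 887628.
Probability = 887628/906192 = 10567/10788.

10567/10788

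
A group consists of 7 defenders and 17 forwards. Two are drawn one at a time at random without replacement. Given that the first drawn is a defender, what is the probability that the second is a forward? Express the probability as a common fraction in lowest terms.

17/23

After removing one defender, 23 remain: 6 defenders and 17 forwards.
So the probability the next is a forward is 17/23.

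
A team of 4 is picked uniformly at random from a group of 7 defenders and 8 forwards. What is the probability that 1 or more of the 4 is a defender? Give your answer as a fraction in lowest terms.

There are C(15,4) = 1365 ways to choose the 4.
The complement is all 4 are forwards: C(8,4) = 70.
Probability = 1 − 70/1365 = 1295/1365 = 37/39.

37/39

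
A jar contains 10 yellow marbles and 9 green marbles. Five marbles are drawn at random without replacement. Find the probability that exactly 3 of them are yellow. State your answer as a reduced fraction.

120/323

Total number of selections: C(19,5) = 11628.
Selections with exactly 3 yellow: choose 3 of the 10 yellow and 2 of the 9 green, C(10,3)·C(9,2) = 120·36 = 4320.
Probability = 4320/11628 = 120/323.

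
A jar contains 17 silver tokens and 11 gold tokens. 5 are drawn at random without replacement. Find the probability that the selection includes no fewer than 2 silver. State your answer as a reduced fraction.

3842/4095

There are C(28,5) = 98280 ways to choose the 5.
Favorable selections (no fewer than 2 silver): C(17,2)·C(11,3) + C(17,3)·C(11,2) + C(17,4)·C(11,1) + C(17,5)·C(11,0) = 22440 + 37400 + 26180 + 6188 = 92208.
Probability = 92208/98280 = 3842/4095.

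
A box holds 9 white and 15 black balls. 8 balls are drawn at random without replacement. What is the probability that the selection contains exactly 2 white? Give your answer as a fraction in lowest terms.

1820/7429

Total number of selections: C(24,8) = 735471.
Selections with exactly 2 white: choose 2 of the 9 white and 6 of the 15 black, C(9,2)·C(15,6) = 36·5005 = 180180.
Probability = 180180/735471 = 1820/7429.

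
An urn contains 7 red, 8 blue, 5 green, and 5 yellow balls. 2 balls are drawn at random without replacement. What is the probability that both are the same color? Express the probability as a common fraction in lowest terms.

There are C(25,2) = 300 ways to draw 2 balls.
All same color: C(7,2) + C(8,2) + C(5,2) + C(5,2) = 21 + 28 + 10 + 10 = 69.
Probability = 69/300 = 23/100.

23/100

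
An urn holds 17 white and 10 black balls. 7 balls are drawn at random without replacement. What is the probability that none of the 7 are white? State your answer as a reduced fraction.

4/29601

There are C(27,7) = 888030 possible selections.
Selections with no white (all black): C(10,7) = 120.
Probability = 120/888030 = 4/29601.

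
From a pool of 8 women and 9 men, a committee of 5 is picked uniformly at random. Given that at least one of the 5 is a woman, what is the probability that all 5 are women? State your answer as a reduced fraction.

Work in counts. Selections with at least one woman: C(17,5) − C(9,5) = 6188 − 126 = 6062.
Of those, selections where all 5 are women: C(8,5) = 56.
Conditional probability = 56/6062 = 4/433.

4/433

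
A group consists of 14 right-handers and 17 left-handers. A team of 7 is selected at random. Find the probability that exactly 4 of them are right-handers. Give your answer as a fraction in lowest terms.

10472/40455

Total number of selections: C(31,7) = 2629575.
Selections with exactly 4 right-handers: choose 4 of the 14 right-handers and 3 of the 17 left-handers, C(14,4)·C(17,3) = 1001·680 = 680680.
Probability = 680680/2629575 = 10472/40455.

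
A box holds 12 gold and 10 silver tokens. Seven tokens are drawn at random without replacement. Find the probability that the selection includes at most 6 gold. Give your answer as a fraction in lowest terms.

Total selections: C(22,7) = 170544.
The complement is exactly 7 gold: C(12,7)·C(10,0) = 792.
Probability = 1 − 792/170544 = 169752/170544 = 643/646.

643/646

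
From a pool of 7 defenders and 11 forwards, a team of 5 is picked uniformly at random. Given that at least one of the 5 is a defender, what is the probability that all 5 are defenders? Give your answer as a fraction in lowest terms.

Work in counts. Selections with at least one defender: C(18,5) − C(11,5) = 8568 − 462 = 8106.
Of those, selections where all 5 are defenders: C(7,5) = 21.
Conditional probability = 21/8106 = 1/386.

1/386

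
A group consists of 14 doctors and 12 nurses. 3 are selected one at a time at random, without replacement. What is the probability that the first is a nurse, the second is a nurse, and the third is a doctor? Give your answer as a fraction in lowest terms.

Multiply the conditional probabilities at each draw: 12/26 · 11/25 · 14/24 = 1848/15600 = 77/650.

77/650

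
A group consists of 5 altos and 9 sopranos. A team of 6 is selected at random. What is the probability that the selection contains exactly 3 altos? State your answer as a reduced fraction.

40/143

Total number of selections: C(14,6) = 3003.
Selections with exactly 3 altos: choose 3 of the 5 altos and 3 of the 9 sopranos, C(5,3)·C(9,3) = 10·84 = 840.
Probability = 840/3003 = 40/143.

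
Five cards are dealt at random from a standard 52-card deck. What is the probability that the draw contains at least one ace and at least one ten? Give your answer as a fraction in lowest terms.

There are C(52,5) = 2598960 possible draws.
By inclusion-exclusion on the complements, draws missing all aces or all tens: C(48,5) + C(48,5) − C(44,5) = 1712304 + 1712304 − 1086008 = 2338600.
So draws with at least one of each: 2598960 − 2338600 = 260360, probability 260360/2598960 = 6509/64974.

6509/64974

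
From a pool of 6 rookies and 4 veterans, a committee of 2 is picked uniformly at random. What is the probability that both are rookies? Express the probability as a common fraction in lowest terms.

1/3

There are C(10,2) = 45 possible selections.
Selections with all rookies: C(6,2) = 15.
Probability = 15/45 = 1/3.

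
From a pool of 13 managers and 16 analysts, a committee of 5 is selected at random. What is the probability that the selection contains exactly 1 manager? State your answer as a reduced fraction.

52/261

Total number of selections: C(29,5) = 118755.
Selections with exactly 1 manager: choose 1 of the 13 managers and 4 of the 16 analysts, C(13,1)·C(16,4) = 13·1820 = 23660.
Probability = 23660/118755 = 52/261.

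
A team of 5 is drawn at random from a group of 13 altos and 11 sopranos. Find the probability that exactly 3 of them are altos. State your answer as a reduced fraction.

715/1932

There are C(24,5) = 42504 ways to choose 5 from 24.
Selections with exactly 3 altos: choose 3 of the 13 altos and 2 of the 11 sopranos, C(13,3)·C(11,2) = 286·55 = 15730.
Probability = 15730/42504 = 715/1932.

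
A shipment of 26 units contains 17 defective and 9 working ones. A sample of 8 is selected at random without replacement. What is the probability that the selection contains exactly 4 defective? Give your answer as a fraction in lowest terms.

There are C(26,8) = 1562275 ways to choose 8 from 26.
Selections with exactly 4 defective: choose 4 of the 17 defective and 4 of the 9 working, C(17,4)·C(9,4) = 2380·126 = 299880.
Probability = 299880/1562275 = 59976/312455.

59976/312455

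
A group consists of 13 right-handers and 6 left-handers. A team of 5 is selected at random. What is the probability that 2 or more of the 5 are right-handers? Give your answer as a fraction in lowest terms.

Total selections: C(19,5) = 11628.
Count the complement (fewer than 2 right-handers): C(13,0)·C(6,5) + C(13,1)·C(6,4) = 6 + 195 = 201.
Probability = 1 − 201/11628 = 11427/11628 = 3809/3876.

3809/3876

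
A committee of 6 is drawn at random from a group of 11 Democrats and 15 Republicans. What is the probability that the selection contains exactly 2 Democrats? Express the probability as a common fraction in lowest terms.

Total number of selections: C(26,6) = 230230.
Selections with exactly 2 Democrats: choose 2 of the 11 Democrats and 4 of the 15 Republicans, C(11,2)·C(15,4) = 55·1365 = 75075.
Probability = 75075/230230 = 15/46.

15/46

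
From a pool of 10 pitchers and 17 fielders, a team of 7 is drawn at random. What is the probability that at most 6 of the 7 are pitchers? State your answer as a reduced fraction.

There are C(27,7) = 888030 ways to choose the 7.
The complement is exactly 7 pitchers: C(10,7)·C(17,0) = 120.
Probability = 1 − 120/888030 = 887910/888030 = 29597/29601.

29597/29601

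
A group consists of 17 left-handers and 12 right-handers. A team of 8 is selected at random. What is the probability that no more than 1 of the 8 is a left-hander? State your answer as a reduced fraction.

141/43355

There are C(29,8) = 4292145 ways to choose the 8.
Favorable selections (no more than 1 left-hander): C(17,0)·C(12,8) + C(17,1)·C(12,7) = 495 + 13464 = 13959.
Probability = 13959/4292145 = 141/43355.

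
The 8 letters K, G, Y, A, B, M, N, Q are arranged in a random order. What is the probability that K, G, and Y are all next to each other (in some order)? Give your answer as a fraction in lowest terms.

3/28

There are 8! = 40320 arrangements.
Treat the three as one block: 6! placements × 3! orders within the block = 720·6 = 4320.
Probability = 4320/40320 = 3/28.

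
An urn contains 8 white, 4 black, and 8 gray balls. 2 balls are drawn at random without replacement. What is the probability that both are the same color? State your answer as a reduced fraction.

31/95

There are C(20,2) = 190 ways to draw 2 balls.
All same color: C(8,2) + C(4,2) + C(8,2) = 28 + 6 + 28 = 62.
Probability = 62/190 = 31/95.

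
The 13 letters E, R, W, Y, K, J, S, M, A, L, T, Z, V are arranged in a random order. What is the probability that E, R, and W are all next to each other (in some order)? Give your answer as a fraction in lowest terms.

1/26

There are 13! = 6227020800 arrangements.
Treat the three as one block: 11! placements × 3! orders within the block = 39916800·6 = 239500800.
Probability = 239500800/6227020800 = 1/26.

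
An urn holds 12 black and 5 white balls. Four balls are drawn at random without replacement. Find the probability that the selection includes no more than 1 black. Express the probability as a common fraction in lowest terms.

25/476

Total selections: C(17,4) = 2380.
Favorable selections (no more than 1 black): C(12,0)·C(5,4) + C(12,1)·C(5,3) = 5 + 120 = 125.
Probability = 125/2380 = 25/476.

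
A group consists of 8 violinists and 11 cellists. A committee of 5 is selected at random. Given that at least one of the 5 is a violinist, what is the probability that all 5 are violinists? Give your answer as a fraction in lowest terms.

Work in counts. Selections with at least one violinist: C(19,5) − C(11,5) = 11628 − 462 = 11166.
Of those, selections where all 5 are violinists: C(8,5) = 56.
Conditional probability = 56/11166 = 28/5583.

28/5583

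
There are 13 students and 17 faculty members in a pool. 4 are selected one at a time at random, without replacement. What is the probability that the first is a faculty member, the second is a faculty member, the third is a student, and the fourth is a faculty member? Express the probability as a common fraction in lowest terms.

442/5481

Multiply the conditional probabilities at each draw: 17/30 · 16/29 · 13/28 · 15/27 = 53040/657720 = 442/5481.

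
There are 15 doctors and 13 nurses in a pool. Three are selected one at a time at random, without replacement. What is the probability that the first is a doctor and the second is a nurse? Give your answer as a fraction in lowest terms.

Multiply the conditional probabilities at each draw: 15/28 · 13/27 = 195/756 = 65/252.

65/252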